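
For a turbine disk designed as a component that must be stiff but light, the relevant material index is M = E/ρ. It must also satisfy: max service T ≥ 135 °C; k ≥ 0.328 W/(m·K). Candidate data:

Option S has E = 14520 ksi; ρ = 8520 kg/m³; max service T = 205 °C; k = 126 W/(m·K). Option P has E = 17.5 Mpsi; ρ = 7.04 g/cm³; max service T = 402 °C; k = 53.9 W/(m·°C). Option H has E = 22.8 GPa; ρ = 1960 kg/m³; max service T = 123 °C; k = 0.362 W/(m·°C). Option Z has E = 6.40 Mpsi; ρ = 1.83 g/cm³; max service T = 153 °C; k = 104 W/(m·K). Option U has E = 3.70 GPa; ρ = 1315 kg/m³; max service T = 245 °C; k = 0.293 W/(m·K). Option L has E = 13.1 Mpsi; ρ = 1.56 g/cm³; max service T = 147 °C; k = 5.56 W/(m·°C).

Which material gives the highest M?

Screen on constraints: max service T ≥ 135 °C; k ≥ 0.328 W/(m·K). Survivors: option S, option P, option Z, option L.
In SI units:
  option S: E = 100.1 GPa, ρ = 8520 kg/m³
  option P: E = 120.7 GPa, ρ = 7040 kg/m³
  option Z: E = 44.13 GPa, ρ = 1830 kg/m³
  option L: E = 90.32 GPa, ρ = 1560 kg/m³
  option L: M = 57.9 MN·m/kg
  option Z: M = 24.1 MN·m/kg
  option P: M = 17.1 MN·m/kg
  option S: M = 11.8 MN·m/kg
Highest index: option L.

option L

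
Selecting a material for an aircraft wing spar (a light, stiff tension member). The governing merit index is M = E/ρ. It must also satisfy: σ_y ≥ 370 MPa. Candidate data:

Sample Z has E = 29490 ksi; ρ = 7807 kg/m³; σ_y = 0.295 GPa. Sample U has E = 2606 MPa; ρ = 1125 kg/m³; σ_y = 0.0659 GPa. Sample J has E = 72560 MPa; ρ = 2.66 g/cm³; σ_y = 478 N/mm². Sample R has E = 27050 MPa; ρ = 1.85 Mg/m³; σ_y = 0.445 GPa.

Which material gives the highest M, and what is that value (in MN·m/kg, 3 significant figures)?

sample J, M = 27.3 MN·m/kg

Screen on constraints: σ_y ≥ 370 MPa. Survivors: sample J, sample R.
Putting every candidate on a common basis:
  sample J: E = 72.56 GPa, ρ = 2660 kg/m³
  sample R: E = 27.05 GPa, ρ = 1850 kg/m³
  sample J: M = 27.3 MN·m/kg
  sample R: M = 14.6 MN·m/kg
Highest index: sample J.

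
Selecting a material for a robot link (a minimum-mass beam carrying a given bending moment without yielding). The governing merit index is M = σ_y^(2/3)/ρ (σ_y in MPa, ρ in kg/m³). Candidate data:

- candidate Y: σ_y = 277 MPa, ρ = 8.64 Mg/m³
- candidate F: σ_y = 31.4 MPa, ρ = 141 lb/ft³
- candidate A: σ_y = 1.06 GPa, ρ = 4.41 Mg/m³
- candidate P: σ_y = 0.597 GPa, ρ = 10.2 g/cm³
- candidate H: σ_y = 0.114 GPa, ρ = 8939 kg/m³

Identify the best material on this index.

candidate A

In SI units:
  candidate Y: σ_y = 277.0 MPa, ρ = 8640 kg/m³
  candidate F: σ_y = 31.40 MPa, ρ = 2259 kg/m³
  candidate A: σ_y = 1060 MPa, ρ = 4410 kg/m³
  candidate P: σ_y = 597.0 MPa, ρ = 10200 kg/m³
  candidate H: σ_y = 114.0 MPa, ρ = 8939 kg/m³
  candidate A: M = 23.6×10⁻³
  candidate P: M = 6.95×10⁻³
  candidate Y: M = 4.92×10⁻³
  candidate F: M = 4.41×10⁻³
  candidate H: M = 2.63×10⁻³
Candidate A has the largest M.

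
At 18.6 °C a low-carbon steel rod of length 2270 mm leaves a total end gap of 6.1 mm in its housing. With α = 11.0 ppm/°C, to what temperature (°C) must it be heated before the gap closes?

263 °C

α·L₀·ΔT = 6.1 mm ⇒ ΔT = 6.1 / (11.0×10⁻⁶ × 2270.0) = 244.3 K.
T = 18.6 + 244.3 = 262.9 °C.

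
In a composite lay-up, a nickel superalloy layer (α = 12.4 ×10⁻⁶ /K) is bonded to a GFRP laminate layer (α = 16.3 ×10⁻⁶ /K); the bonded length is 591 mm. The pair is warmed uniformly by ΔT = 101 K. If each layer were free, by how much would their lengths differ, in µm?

233 µm

Δα = |12.4 − 16.3|×10⁻⁶/K = 3.90×10⁻⁶/K.
ΔL_mismatch = Δα·L·ΔT = 3.90×10⁻⁶ × 591.0 mm × 101.0 K = 233 µm.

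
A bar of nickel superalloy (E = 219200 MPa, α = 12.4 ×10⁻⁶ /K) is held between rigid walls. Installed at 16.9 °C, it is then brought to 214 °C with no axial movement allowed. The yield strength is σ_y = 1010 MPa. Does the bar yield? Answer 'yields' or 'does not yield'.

does not yield

E = 219200 MPa = 219.2 GPa.
ΔT = 197.1 K. Constrained thermal stress σ = E·α·ΔT = 219.2×10³ MPa × 12.4×10⁻⁶ × 197.1 = 536 MPa (compressive).
Compare to σ_y = 1010 MPa: σ < σ_y, so it does not yield.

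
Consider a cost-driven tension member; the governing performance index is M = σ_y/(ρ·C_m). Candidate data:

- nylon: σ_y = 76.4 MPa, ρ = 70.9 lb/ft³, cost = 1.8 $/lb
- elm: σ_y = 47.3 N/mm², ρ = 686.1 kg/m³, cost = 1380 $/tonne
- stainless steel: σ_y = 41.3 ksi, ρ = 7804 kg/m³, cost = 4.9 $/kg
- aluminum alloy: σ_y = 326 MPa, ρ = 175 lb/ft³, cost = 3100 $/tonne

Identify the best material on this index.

elm

Normalizing units and computing the index:
  nylon: σ_y = 76.40 MPa, ρ = 1136 kg/m³, cost = 3.968 $/kg
  elm: σ_y = 47.30 MPa, ρ = 686.1 kg/m³, cost = 1.380 $/kg
  stainless steel: σ_y = 284.8 MPa, ρ = 7804 kg/m³, cost = 4.900 $/kg
  aluminum alloy: σ_y = 326.0 MPa, ρ = 2803 kg/m³, cost = 3.100 $/kg
  elm: M = 50.0 kN·m per $
  aluminum alloy: M = 37.5 kN·m per $
  nylon: M = 17.0 kN·m per $
  stainless steel: M = 7.45 kN·m per $
Elm ranks first.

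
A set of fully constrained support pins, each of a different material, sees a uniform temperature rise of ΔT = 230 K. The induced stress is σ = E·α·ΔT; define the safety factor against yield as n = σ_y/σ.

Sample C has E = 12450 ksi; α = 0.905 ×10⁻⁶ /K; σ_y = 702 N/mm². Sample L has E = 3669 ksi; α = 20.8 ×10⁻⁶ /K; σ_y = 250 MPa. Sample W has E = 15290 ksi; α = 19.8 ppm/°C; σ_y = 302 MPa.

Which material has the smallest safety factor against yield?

Converting E to GPa, α to ×10⁻⁶/K, σ_y to MPa, then σ and n for each:
  sample C: E = 85.84, α = 0.905, σ_y = 702.0 → σ = 17.9 MPa, n = 39.3
  sample L: E = 25.30, α = 20.8, σ_y = 250.0 → σ = 121 MPa, n = 2.07
  sample W: E = 105.4, α = 19.8, σ_y = 302.0 → σ = 480 MPa, n = 0.629
The minimum is sample W at n = 0.629.

sample W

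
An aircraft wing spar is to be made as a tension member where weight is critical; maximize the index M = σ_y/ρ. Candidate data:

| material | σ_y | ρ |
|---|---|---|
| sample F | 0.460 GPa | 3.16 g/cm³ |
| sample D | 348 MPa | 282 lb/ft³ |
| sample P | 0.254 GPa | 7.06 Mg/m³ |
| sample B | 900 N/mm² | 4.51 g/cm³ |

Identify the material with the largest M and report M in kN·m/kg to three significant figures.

Convert each candidate to consistent units, then evaluate M:
  sample F: σ_y = 460.0 MPa, ρ = 3160 kg/m³
  sample D: σ_y = 348.0 MPa, ρ = 4517 kg/m³
  sample P: σ_y = 254.0 MPa, ρ = 7060 kg/m³
  sample B: σ_y = 900.0 MPa, ρ = 4510 kg/m³
  sample B: M = 200 kN·m/kg
  sample F: M = 146 kN·m/kg
  sample D: M = 77.0 kN·m/kg
  sample P: M = 36.0 kN·m/kg
Highest index: sample B.

sample B, M = 200 kN·m/kg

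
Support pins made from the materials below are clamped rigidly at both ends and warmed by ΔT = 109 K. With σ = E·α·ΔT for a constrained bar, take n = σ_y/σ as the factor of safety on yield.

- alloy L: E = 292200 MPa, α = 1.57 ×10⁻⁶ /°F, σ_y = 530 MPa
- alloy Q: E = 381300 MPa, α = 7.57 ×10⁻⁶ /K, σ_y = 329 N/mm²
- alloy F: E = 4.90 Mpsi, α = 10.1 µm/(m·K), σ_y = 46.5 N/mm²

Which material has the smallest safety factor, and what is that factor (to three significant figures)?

alloy Q, n = 1.05

With everything in SI (GPa, ×10⁻⁶/K, MPa):
  alloy L: E = 292.2, α = 2.83, σ_y = 530.0 → σ = 90.0 MPa, n = 5.89
  alloy Q: E = 381.3, α = 7.57, σ_y = 329.0 → σ = 315 MPa, n = 1.05
  alloy F: E = 33.78, α = 10.1, σ_y = 46.50 → σ = 37.2 MPa, n = 1.25
Alloy Q has the lowest safety factor, n = 1.05.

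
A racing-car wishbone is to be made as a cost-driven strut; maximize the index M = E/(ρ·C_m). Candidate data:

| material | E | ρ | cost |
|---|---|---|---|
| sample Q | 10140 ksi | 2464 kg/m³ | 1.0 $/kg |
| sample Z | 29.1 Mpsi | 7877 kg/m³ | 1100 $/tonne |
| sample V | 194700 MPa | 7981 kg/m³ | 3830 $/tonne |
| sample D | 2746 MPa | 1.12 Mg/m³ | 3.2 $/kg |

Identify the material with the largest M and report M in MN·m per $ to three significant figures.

After converting to SI:
  sample Q: E = 69.91 GPa, ρ = 2464 kg/m³, cost = 1.000 $/kg
  sample Z: E = 200.6 GPa, ρ = 7877 kg/m³, cost = 1.100 $/kg
  sample V: E = 194.7 GPa, ρ = 7981 kg/m³, cost = 3.830 $/kg
  sample D: E = 2.746 GPa, ρ = 1120 kg/m³, cost = 3.200 $/kg
  sample Q: M = 28.4 MN·m per $
  sample Z: M = 23.2 MN·m per $
  sample V: M = 6.37 MN·m per $
  sample D: M = 0.766 MN·m per $
Sample Q has the largest M.

sample Q, M = 28.4 MN·m per $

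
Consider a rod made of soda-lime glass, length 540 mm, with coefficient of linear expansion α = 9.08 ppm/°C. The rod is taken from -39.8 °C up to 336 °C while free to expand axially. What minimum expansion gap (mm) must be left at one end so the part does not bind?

ΔT = 336 − (-39.8) = 375.8 K.
ΔL = α·L₀·ΔT = 9.08×10⁻⁶ × 540 mm × 375.8 K = 1.84 mm.

1.84 mm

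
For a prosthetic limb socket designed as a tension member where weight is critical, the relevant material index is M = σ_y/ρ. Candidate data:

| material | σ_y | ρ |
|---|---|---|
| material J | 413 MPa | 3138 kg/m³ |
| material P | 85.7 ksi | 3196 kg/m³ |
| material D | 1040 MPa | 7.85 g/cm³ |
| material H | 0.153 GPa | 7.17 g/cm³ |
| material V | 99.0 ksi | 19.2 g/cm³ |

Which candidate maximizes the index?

After converting to SI:
  material J: σ_y = 413.0 MPa, ρ = 3138 kg/m³
  material P: σ_y = 590.9 MPa, ρ = 3196 kg/m³
  material D: σ_y = 1040 MPa, ρ = 7850 kg/m³
  material H: σ_y = 153.0 MPa, ρ = 7170 kg/m³
  material V: σ_y = 682.6 MPa, ρ = 19200 kg/m³
  material P: M = 185 kN·m/kg
  material D: M = 132 kN·m/kg
  material J: M = 132 kN·m/kg
  material V: M = 35.6 kN·m/kg
  material H: M = 21.3 kN·m/kg
Material P has the largest M.

material P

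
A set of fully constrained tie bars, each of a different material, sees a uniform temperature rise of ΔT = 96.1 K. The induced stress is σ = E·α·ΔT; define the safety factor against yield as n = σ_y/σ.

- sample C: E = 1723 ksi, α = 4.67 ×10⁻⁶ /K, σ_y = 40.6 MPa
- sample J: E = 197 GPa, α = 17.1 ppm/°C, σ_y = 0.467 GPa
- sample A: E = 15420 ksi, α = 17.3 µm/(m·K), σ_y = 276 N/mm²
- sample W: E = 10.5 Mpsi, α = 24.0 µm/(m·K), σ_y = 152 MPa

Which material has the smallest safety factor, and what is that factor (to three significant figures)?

sample W, n = 0.910

Converting E to GPa, α to ×10⁻⁶/K, σ_y to MPa, then σ and n for each:
  sample C: E = 11.88, α = 4.67, σ_y = 40.60 → σ = 5.33 MPa, n = 7.62
  sample J: E = 197.0, α = 17.1, σ_y = 467.0 → σ = 324 MPa, n = 1.44
  sample A: E = 106.3, α = 17.3, σ_y = 276.0 → σ = 177 MPa, n = 1.56
  sample W: E = 72.39, α = 24.0, σ_y = 152.0 → σ = 167 MPa, n = 0.910
The minimum is sample W at n = 0.910.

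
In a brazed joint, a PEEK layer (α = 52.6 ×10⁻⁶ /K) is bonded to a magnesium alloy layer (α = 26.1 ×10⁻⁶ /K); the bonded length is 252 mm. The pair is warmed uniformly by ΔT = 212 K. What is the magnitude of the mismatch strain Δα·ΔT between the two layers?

5.62×10⁻³

Δα = |52.6 − 26.1|×10⁻⁶/K = 26.5×10⁻⁶/K.
Mismatch strain = Δα·ΔT = 26.5×10⁻⁶ × 212.0 = 5.62×10⁻³.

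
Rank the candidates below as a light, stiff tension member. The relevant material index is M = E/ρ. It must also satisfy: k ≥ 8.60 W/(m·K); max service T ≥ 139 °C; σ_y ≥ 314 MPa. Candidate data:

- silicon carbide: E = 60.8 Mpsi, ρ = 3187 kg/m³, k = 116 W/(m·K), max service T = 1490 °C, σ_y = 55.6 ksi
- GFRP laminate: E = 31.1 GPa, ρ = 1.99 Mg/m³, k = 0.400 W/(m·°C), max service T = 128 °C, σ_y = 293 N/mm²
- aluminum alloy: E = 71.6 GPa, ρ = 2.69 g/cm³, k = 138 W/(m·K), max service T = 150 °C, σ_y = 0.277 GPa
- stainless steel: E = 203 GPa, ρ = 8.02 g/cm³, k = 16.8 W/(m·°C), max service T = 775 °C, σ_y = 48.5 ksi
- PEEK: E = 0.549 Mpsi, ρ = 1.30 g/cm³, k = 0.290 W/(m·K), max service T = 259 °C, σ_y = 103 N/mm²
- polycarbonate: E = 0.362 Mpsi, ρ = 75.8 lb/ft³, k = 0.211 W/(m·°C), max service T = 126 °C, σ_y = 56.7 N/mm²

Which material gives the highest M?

silicon carbide

Screen on constraints: k ≥ 8.60 W/(m·K); max service T ≥ 139 °C; σ_y ≥ 314 MPa. Survivors: silicon carbide, stainless steel.
In SI units:
  silicon carbide: E = 419.2 GPa, ρ = 3187 kg/m³
  stainless steel: E = 203.0 GPa, ρ = 8020 kg/m³
  silicon carbide: M = 132 MN·m/kg
  stainless steel: M = 25.3 MN·m/kg
Silicon carbide has the largest M.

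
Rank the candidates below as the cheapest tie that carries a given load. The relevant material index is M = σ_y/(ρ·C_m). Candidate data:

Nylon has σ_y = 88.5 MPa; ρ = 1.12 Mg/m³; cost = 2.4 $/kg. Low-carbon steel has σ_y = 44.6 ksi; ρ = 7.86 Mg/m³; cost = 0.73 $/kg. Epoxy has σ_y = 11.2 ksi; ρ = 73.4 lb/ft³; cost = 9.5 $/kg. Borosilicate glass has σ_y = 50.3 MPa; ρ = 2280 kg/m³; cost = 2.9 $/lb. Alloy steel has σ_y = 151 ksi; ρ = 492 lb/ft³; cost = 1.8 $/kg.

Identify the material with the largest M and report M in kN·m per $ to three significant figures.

alloy steel, M = 73.4 kN·m per $

Convert each candidate to consistent units, then evaluate M:
  nylon: σ_y = 88.50 MPa, ρ = 1120 kg/m³, cost = 2.400 $/kg
  low-carbon steel: σ_y = 307.5 MPa, ρ = 7860 kg/m³, cost = 0.7300 $/kg
  epoxy: σ_y = 77.22 MPa, ρ = 1176 kg/m³, cost = 9.500 $/kg
  borosilicate glass: σ_y = 50.30 MPa, ρ = 2280 kg/m³, cost = 6.393 $/kg
  alloy steel: σ_y = 1041 MPa, ρ = 7881 kg/m³, cost = 1.800 $/kg
  alloy steel: M = 73.4 kN·m per $
  low-carbon steel: M = 53.6 kN·m per $
  nylon: M = 32.9 kN·m per $
  epoxy: M = 6.91 kN·m per $
  borosilicate glass: M = 3.45 kN·m per $
Alloy steel ranks first.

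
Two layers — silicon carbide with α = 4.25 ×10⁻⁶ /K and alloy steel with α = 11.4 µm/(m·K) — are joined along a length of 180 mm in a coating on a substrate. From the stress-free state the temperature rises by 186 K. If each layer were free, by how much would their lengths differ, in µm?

239 µm

Δα = |4.25 − 11.4|×10⁻⁶/K = 7.15×10⁻⁶/K.
ΔL_mismatch = Δα·L·ΔT = 7.15×10⁻⁶ × 180.0 mm × 186.0 K = 239 µm.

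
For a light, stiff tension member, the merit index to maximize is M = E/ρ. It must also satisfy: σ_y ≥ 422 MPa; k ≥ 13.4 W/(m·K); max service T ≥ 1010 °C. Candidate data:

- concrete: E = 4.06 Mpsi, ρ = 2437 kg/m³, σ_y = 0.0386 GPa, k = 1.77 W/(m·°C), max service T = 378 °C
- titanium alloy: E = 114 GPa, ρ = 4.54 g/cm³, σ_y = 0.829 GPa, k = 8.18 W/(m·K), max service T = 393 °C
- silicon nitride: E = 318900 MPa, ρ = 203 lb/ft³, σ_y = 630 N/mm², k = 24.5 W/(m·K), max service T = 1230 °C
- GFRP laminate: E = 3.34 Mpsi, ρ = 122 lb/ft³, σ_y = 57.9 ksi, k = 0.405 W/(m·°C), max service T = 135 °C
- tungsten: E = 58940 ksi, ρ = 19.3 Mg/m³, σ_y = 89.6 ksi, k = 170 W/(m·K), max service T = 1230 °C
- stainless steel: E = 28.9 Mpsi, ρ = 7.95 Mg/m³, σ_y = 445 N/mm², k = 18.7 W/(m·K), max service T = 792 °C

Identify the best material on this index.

silicon nitride

Screen on constraints: σ_y ≥ 422 MPa; k ≥ 13.4 W/(m·K); max service T ≥ 1010 °C. Survivors: silicon nitride, tungsten.
Putting every candidate on a common basis:
  silicon nitride: E = 318.9 GPa, ρ = 3252 kg/m³
  tungsten: E = 406.4 GPa, ρ = 19300 kg/m³
  silicon nitride: M = 98.1 MN·m/kg
  tungsten: M = 21.1 MN·m/kg
The maximum is for silicon nitride.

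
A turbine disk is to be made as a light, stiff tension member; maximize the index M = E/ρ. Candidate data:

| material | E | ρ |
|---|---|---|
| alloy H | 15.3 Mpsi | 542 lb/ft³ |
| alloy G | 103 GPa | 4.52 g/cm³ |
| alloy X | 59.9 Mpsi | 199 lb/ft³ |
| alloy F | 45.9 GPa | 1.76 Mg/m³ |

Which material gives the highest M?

Normalizing units and computing the index:
  alloy H: E = 105.5 GPa, ρ = 8682 kg/m³
  alloy G: E = 103.0 GPa, ρ = 4520 kg/m³
  alloy X: E = 413.0 GPa, ρ = 3188 kg/m³
  alloy F: E = 45.90 GPa, ρ = 1760 kg/m³
  alloy X: M = 130 MN·m/kg
  alloy F: M = 26.1 MN·m/kg
  alloy G: M = 22.8 MN·m/kg
  alloy H: M = 12.2 MN·m/kg
Alloy X ranks first.

alloy X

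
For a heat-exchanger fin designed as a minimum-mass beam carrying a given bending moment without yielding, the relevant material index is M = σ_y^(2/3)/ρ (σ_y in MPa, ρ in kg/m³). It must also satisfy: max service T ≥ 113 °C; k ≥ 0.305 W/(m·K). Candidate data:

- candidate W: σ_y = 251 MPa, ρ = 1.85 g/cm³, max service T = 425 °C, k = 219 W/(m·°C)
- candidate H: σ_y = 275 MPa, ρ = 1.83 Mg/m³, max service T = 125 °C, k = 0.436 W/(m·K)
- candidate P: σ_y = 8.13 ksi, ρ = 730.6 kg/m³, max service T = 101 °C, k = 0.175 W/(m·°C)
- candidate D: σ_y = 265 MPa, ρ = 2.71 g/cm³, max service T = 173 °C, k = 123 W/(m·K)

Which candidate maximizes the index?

candidate H

Screen on constraints: max service T ≥ 113 °C; k ≥ 0.305 W/(m·K). Survivors: candidate W, candidate H, candidate D.
Putting every candidate on a common basis:
  candidate W: σ_y = 251.0 MPa, ρ = 1850 kg/m³
  candidate H: σ_y = 275.0 MPa, ρ = 1830 kg/m³
  candidate D: σ_y = 265.0 MPa, ρ = 2710 kg/m³
  candidate H: M = 23.1×10⁻³
  candidate W: M = 21.5×10⁻³
  candidate D: M = 15.2×10⁻³
Candidate H ranks first.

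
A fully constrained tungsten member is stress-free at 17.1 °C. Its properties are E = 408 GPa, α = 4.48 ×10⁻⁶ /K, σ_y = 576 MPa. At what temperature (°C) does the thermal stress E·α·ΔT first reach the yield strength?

E·α·ΔT = 576.0 MPa ⇒ ΔT = 576.0 / (408.0×10³ × 4.48×10⁻⁶) = 315.1 K.
T = 17.1 + 315.1 = 332.2 °C.

332 °C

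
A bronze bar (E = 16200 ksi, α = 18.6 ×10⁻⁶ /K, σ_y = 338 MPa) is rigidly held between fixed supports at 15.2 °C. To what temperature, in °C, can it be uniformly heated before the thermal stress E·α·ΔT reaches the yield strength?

E = 16200 ksi = 111.7 GPa.
E·α·ΔT = 338.0 MPa ⇒ ΔT = 338.0 / (111.7×10³ × 18.6×10⁻⁶) = 162.7 K.
T = 15.2 + 162.7 = 177.9 °C.

178 °C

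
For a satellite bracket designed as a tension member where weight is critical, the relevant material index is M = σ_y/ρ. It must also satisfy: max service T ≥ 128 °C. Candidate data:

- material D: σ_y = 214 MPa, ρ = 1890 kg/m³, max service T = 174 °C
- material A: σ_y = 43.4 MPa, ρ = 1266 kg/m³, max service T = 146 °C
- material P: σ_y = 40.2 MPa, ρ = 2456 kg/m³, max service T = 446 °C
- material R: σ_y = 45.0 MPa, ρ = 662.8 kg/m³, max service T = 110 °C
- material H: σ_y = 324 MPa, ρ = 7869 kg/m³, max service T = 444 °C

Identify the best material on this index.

Screen on constraints: max service T ≥ 128 °C. Survivors: material D, material A, material P, material H.
Evaluate M for each candidate:
  material D: M = 113 kN·m/kg
  material H: M = 41.2 kN·m/kg
  material A: M = 34.3 kN·m/kg
  material P: M = 16.4 kN·m/kg
The maximum is for material D.

material D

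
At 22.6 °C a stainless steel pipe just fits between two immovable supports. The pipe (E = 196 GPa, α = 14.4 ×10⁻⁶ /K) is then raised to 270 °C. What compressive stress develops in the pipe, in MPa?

ΔT = 247.4 K. Constrained thermal stress σ = E·α·ΔT = 196.0×10³ MPa × 14.4×10⁻⁶ × 247.4 = 698 MPa (compressive).

698 MPa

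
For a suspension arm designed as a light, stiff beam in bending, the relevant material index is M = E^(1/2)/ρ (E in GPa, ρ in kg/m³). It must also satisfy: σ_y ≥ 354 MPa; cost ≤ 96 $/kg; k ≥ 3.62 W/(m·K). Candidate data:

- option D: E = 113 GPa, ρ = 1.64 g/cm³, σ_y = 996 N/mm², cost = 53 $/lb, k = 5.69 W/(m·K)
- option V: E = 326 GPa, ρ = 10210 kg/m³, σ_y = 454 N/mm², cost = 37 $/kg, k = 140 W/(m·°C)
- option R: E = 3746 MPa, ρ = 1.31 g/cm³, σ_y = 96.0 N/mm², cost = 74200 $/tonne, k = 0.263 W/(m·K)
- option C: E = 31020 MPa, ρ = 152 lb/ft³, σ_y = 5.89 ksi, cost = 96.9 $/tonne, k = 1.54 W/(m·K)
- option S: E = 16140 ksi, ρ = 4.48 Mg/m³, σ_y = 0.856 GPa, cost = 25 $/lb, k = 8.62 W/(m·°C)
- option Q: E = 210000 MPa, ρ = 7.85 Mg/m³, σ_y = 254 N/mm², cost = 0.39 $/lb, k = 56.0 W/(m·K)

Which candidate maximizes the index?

option S

Screen on constraints: σ_y ≥ 354 MPa; cost ≤ 96 $/kg; k ≥ 3.62 W/(m·K). Survivors: option V, option S.
Convert each candidate to consistent units, then evaluate M:
  option V: E = 326.0 GPa, ρ = 10210 kg/m³
  option S: E = 111.3 GPa, ρ = 4480 kg/m³
  option S: M = 2.35×10⁻³
  option V: M = 1.77×10⁻³
Highest index: option S.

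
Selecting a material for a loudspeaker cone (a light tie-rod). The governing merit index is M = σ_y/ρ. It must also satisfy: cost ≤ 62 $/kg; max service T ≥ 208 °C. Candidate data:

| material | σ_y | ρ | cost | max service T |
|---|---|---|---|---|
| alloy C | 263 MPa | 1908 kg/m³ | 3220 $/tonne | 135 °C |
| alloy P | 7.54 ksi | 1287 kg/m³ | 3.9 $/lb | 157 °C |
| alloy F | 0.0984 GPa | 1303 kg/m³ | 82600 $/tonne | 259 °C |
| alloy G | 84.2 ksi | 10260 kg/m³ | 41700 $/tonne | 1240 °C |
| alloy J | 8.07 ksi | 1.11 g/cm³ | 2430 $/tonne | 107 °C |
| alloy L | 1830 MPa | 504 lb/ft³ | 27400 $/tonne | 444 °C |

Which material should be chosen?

alloy L

Screen on constraints: cost ≤ 62 $/kg; max service T ≥ 208 °C. Survivors: alloy G, alloy L.
Normalizing units and computing the index:
  alloy G: σ_y = 580.5 MPa, ρ = 10260 kg/m³
  alloy L: σ_y = 1830 MPa, ρ = 8073 kg/m³
  alloy L: M = 227 kN·m/kg
  alloy G: M = 56.6 kN·m/kg
Alloy L has the largest M.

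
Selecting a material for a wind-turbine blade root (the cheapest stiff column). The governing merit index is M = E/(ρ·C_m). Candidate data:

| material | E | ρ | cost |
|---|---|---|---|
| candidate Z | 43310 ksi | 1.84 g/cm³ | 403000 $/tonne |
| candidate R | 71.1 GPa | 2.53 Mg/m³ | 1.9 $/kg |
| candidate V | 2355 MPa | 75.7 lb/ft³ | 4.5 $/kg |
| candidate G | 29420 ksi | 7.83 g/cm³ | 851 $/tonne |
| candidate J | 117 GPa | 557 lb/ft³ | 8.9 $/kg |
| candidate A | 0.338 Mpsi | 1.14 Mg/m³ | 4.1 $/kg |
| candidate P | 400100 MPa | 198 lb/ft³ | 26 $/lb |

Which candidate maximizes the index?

After converting to SI:
  candidate Z: E = 298.6 GPa, ρ = 1840 kg/m³, cost = 403.0 $/kg
  candidate R: E = 71.10 GPa, ρ = 2530 kg/m³, cost = 1.900 $/kg
  candidate V: E = 2.355 GPa, ρ = 1213 kg/m³, cost = 4.500 $/kg
  candidate G: E = 202.8 GPa, ρ = 7830 kg/m³, cost = 0.8510 $/kg
  candidate J: E = 117.0 GPa, ρ = 8922 kg/m³, cost = 8.900 $/kg
  candidate A: E = 2.330 GPa, ρ = 1140 kg/m³, cost = 4.100 $/kg
  candidate P: E = 400.1 GPa, ρ = 3172 kg/m³, cost = 57.32 $/kg
  candidate G: M = 30.4 MN·m per $
  candidate R: M = 14.8 MN·m per $
  candidate P: M = 2.20 MN·m per $
  candidate J: M = 1.47 MN·m per $
  candidate A: M = 0.499 MN·m per $
  candidate V: M = 0.432 MN·m per $
  candidate Z: M = 0.403 MN·m per $
Highest index: candidate G.

candidate G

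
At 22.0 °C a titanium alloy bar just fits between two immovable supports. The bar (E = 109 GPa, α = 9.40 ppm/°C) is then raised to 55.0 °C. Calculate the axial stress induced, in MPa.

33.8 MPa

ΔT = 33.00 K. Constrained thermal stress σ = E·α·ΔT = 109.0×10³ MPa × 9.40×10⁻⁶ × 33.00 = 33.8 MPa (compressive).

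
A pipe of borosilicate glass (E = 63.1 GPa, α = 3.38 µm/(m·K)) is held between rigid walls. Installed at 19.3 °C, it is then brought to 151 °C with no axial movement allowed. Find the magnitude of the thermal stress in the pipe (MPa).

ΔT = 131.7 K. Constrained thermal stress σ = E·α·ΔT = 63.10×10³ MPa × 3.38×10⁻⁶ × 131.7 = 28.1 MPa (compressive).

28.1 MPa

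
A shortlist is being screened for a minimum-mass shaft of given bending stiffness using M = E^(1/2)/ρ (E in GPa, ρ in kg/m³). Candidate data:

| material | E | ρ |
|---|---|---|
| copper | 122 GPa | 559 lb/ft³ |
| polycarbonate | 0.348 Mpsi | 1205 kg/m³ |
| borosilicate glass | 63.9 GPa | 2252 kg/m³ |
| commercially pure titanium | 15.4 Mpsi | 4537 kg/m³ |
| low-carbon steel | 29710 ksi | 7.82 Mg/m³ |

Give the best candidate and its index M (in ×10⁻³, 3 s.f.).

In SI units:
  copper: E = 122.0 GPa, ρ = 8954 kg/m³
  polycarbonate: E = 2.399 GPa, ρ = 1205 kg/m³
  borosilicate glass: E = 63.90 GPa, ρ = 2252 kg/m³
  commercially pure titanium: E = 106.2 GPa, ρ = 4537 kg/m³
  low-carbon steel: E = 204.8 GPa, ρ = 7820 kg/m³
  borosilicate glass: M = 3.55×10⁻³
  commercially pure titanium: M = 2.27×10⁻³
  low-carbon steel: M = 1.83×10⁻³
  polycarbonate: M = 1.29×10⁻³
  copper: M = 1.23×10⁻³
Highest index: borosilicate glass.

borosilicate glass, M = 3.55×10⁻³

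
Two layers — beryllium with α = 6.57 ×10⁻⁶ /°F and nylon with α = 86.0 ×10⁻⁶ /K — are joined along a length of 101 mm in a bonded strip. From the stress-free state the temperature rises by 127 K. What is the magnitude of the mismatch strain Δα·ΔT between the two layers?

beryllium: α = 6.57×10⁻⁶/°F × 9/5 = 11.8×10⁻⁶/K.
Δα = |11.8 − 86.0|×10⁻⁶/K = 74.2×10⁻⁶/K.
Mismatch strain = Δα·ΔT = 74.2×10⁻⁶ × 127.0 = 9.42×10⁻³.

9.42×10⁻³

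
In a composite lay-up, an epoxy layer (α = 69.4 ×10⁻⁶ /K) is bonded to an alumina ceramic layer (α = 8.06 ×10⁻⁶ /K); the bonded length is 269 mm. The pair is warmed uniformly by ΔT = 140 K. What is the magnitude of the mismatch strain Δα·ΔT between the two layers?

8.59×10⁻³

Δα = |69.4 − 8.06|×10⁻⁶/K = 61.3×10⁻⁶/K.
Mismatch strain = Δα·ΔT = 61.3×10⁻⁶ × 140.0 = 8.59×10⁻³.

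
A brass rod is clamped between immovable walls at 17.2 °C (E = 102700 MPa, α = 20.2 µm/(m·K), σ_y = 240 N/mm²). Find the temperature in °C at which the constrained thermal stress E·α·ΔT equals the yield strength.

E = 102700 MPa = 102.7 GPa.
σ_y = 240 N/mm² = 240.0 MPa.
E·α·ΔT = 240.0 MPa ⇒ ΔT = 240.0 / (102.7×10³ × 20.2×10⁻⁶) = 115.7 K.
T = 17.2 + 115.7 = 132.9 °C.

133 °C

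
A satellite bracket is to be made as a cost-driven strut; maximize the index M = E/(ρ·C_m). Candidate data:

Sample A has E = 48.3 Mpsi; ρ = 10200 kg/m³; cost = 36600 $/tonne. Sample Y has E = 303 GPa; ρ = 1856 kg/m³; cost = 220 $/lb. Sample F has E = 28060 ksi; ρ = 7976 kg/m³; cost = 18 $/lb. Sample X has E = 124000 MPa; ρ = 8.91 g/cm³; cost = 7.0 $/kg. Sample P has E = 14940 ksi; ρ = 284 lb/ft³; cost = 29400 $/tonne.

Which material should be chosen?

sample X

Convert each candidate to consistent units, then evaluate M:
  sample A: E = 333.0 GPa, ρ = 10200 kg/m³, cost = 36.60 $/kg
  sample Y: E = 303.0 GPa, ρ = 1856 kg/m³, cost = 485.0 $/kg
  sample F: E = 193.5 GPa, ρ = 7976 kg/m³, cost = 39.68 $/kg
  sample X: E = 124.0 GPa, ρ = 8910 kg/m³, cost = 7.000 $/kg
  sample P: E = 103.0 GPa, ρ = 4549 kg/m³, cost = 29.40 $/kg
  sample X: M = 1.99 MN·m per $
  sample A: M = 0.892 MN·m per $
  sample P: M = 0.770 MN·m per $
  sample F: M = 0.611 MN·m per $
  sample Y: M = 0.337 MN·m per $
Sample X has the largest M.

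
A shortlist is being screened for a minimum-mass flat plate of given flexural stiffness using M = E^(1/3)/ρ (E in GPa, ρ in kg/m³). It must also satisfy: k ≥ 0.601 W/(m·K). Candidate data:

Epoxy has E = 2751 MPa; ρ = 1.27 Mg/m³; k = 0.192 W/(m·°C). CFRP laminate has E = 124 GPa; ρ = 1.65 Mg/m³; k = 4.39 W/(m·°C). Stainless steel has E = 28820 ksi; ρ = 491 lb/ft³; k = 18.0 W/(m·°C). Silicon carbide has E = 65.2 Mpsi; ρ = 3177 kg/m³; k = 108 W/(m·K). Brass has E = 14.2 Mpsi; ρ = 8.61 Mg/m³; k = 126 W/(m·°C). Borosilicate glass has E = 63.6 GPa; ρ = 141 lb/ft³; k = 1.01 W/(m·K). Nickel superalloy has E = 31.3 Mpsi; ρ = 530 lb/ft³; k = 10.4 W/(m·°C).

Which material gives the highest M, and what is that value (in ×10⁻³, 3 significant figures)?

Screen on constraints: k ≥ 0.601 W/(m·K). Survivors: CFRP laminate, stainless steel, silicon carbide, brass, borosilicate glass, nickel superalloy.
Putting every candidate on a common basis:
  CFRP laminate: E = 124.0 GPa, ρ = 1650 kg/m³
  stainless steel: E = 198.7 GPa, ρ = 7865 kg/m³
  silicon carbide: E = 449.5 GPa, ρ = 3177 kg/m³
  brass: E = 97.91 GPa, ρ = 8610 kg/m³
  borosilicate glass: E = 63.60 GPa, ρ = 2259 kg/m³
  nickel superalloy: E = 215.8 GPa, ρ = 8490 kg/m³
  CFRP laminate: M = 3.02×10⁻³
  silicon carbide: M = 2.41×10⁻³
  borosilicate glass: M = 1.77×10⁻³
  stainless steel: M = 0.742×10⁻³
  nickel superalloy: M = 0.707×10⁻³
  brass: M = 0.535×10⁻³
Highest index: CFRP laminate.

CFRP laminate, M = 3.02×10⁻³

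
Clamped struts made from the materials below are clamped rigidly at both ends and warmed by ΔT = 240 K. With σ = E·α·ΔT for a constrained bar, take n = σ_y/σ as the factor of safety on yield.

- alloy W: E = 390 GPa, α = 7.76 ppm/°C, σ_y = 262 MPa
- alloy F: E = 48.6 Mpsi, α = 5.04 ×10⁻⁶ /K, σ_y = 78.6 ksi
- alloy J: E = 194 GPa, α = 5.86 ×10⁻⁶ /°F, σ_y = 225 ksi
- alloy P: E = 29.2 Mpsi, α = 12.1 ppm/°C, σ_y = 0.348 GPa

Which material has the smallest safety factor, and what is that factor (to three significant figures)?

With everything in SI (GPa, ×10⁻⁶/K, MPa):
  alloy W: E = 390.0, α = 7.76, σ_y = 262.0 → σ = 726 MPa, n = 0.361
  alloy F: E = 335.1, α = 5.04, σ_y = 541.9 → σ = 405 MPa, n = 1.34
  alloy J: E = 194.0, α = 10.5, σ_y = 1551 → σ = 491 MPa, n = 3.16
  alloy P: E = 201.3, α = 12.1, σ_y = 348.0 → σ = 585 MPa, n = 0.595
The minimum is alloy W at n = 0.361.

alloy W, n = 0.361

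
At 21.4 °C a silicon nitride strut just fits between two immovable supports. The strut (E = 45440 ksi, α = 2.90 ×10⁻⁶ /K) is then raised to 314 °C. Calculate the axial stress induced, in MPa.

266 MPa

E = 45440 ksi = 313.3 GPa.
ΔT = 292.6 K. Constrained thermal stress σ = E·α·ΔT = 313.3×10³ MPa × 2.90×10⁻⁶ × 292.6 = 266 MPa (compressive).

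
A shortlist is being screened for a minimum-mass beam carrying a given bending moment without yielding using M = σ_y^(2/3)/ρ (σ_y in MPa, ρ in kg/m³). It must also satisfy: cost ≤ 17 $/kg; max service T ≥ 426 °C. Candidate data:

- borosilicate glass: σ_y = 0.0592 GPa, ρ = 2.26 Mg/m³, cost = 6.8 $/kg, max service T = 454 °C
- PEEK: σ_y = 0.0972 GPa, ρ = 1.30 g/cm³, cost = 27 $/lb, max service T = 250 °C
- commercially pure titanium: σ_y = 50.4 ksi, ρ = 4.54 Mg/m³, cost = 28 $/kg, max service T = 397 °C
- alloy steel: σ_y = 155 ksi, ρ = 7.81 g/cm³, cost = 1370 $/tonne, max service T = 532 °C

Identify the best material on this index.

Screen on constraints: cost ≤ 17 $/kg; max service T ≥ 426 °C. Survivors: borosilicate glass, alloy steel.
Normalizing units and computing the index:
  borosilicate glass: σ_y = 59.20 MPa, ρ = 2260 kg/m³
  alloy steel: σ_y = 1069 MPa, ρ = 7810 kg/m³
  alloy steel: M = 13.4×10⁻³
  borosilicate glass: M = 6.72×10⁻³
Alloy steel has the largest M.

alloy steel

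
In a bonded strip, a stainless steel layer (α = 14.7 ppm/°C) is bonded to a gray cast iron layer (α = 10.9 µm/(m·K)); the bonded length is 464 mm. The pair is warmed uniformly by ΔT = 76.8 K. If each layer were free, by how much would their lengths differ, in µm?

Δα = |14.7 − 10.9|×10⁻⁶/K = 3.80×10⁻⁶/K.
ΔL_mismatch = Δα·L·ΔT = 3.80×10⁻⁶ × 464.0 mm × 76.8 K = 135 µm.

135 µm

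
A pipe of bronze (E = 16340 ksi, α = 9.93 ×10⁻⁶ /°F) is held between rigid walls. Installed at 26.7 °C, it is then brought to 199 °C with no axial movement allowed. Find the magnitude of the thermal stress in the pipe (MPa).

347 MPa

E = 16340 ksi = 112.7 GPa.
α = 9.93×10⁻⁶/°F × 9/5 = 17.9×10⁻⁶/K.
ΔT = 172.3 K. Constrained thermal stress σ = E·α·ΔT = 112.7×10³ MPa × 17.9×10⁻⁶ × 172.3 = 347 MPa (compressive).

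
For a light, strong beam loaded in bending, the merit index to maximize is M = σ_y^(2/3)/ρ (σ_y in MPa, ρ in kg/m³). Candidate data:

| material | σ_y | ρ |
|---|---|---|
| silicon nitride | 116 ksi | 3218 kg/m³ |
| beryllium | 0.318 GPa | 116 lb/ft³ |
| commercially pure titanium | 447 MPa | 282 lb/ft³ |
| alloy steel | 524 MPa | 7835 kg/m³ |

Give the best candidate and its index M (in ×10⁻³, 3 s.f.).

Putting every candidate on a common basis:
  silicon nitride: σ_y = 799.8 MPa, ρ = 3218 kg/m³
  beryllium: σ_y = 318.0 MPa, ρ = 1858 kg/m³
  commercially pure titanium: σ_y = 447.0 MPa, ρ = 4517 kg/m³
  alloy steel: σ_y = 524.0 MPa, ρ = 7835 kg/m³
  silicon nitride: M = 26.8×10⁻³
  beryllium: M = 25.1×10⁻³
  commercially pure titanium: M = 12.9×10⁻³
  alloy steel: M = 8.30×10⁻³
The maximum is for silicon nitride.

silicon nitride, M = 26.8×10⁻³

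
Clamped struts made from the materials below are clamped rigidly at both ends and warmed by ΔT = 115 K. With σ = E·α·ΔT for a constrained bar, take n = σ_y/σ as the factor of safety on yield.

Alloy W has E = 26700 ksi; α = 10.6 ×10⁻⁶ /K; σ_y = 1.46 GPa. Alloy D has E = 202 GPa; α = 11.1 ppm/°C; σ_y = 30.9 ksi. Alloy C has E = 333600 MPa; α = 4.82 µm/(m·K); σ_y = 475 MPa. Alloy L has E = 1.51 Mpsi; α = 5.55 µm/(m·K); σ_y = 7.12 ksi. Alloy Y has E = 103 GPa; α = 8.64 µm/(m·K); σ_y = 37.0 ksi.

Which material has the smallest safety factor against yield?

With everything in SI (GPa, ×10⁻⁶/K, MPa):
  alloy W: E = 184.1, α = 10.6, σ_y = 1460 → σ = 224 MPa, n = 6.51
  alloy D: E = 202.0, α = 11.1, σ_y = 213.0 → σ = 258 MPa, n = 0.826
  alloy C: E = 333.6, α = 4.82, σ_y = 475.0 → σ = 185 MPa, n = 2.57
  alloy L: E = 10.41, α = 5.55, σ_y = 49.09 → σ = 6.64 MPa, n = 7.39
  alloy Y: E = 103.0, α = 8.64, σ_y = 255.1 → σ = 102 MPa, n = 2.49
Smallest n: alloy D with n = 0.826.

alloy D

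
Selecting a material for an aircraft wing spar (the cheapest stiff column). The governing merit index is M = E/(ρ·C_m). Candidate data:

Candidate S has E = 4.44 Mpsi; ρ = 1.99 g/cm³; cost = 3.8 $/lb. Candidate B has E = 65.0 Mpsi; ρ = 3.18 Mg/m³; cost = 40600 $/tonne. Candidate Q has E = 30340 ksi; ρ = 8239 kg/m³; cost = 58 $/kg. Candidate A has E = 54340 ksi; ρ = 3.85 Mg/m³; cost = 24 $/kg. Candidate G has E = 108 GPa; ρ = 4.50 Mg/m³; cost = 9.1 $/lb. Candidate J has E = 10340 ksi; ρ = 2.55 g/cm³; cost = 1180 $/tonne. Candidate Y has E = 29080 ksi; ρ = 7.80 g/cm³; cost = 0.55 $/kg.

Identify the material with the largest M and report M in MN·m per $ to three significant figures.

candidate Y, M = 46.7 MN·m per $

Putting every candidate on a common basis:
  candidate S: E = 30.61 GPa, ρ = 1990 kg/m³, cost = 8.377 $/kg
  candidate B: E = 448.2 GPa, ρ = 3180 kg/m³, cost = 40.60 $/kg
  candidate Q: E = 209.2 GPa, ρ = 8239 kg/m³, cost = 58.00 $/kg
  candidate A: E = 374.7 GPa, ρ = 3850 kg/m³, cost = 24.00 $/kg
  candidate G: E = 108.0 GPa, ρ = 4500 kg/m³, cost = 20.06 $/kg
  candidate J: E = 71.29 GPa, ρ = 2550 kg/m³, cost = 1.180 $/kg
  candidate Y: E = 200.5 GPa, ρ = 7800 kg/m³, cost = 0.5500 $/kg
  candidate Y: M = 46.7 MN·m per $
  candidate J: M = 23.7 MN·m per $
  candidate A: M = 4.05 MN·m per $
  candidate B: M = 3.47 MN·m per $
  candidate S: M = 1.84 MN·m per $
  candidate G: M = 1.20 MN·m per $
  candidate Q: M = 0.438 MN·m per $
The maximum is for candidate Y.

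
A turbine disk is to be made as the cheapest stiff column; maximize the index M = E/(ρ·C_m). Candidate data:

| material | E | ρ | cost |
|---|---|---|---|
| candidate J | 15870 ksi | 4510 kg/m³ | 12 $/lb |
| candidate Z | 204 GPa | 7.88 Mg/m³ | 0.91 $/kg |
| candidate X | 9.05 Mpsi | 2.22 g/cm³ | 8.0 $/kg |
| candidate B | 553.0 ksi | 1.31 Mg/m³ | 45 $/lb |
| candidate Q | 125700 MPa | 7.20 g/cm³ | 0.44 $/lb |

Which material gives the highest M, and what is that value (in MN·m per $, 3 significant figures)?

candidate Z, M = 28.4 MN·m per $

After converting to SI:
  candidate J: E = 109.4 GPa, ρ = 4510 kg/m³, cost = 26.46 $/kg
  candidate Z: E = 204.0 GPa, ρ = 7880 kg/m³, cost = 0.9100 $/kg
  candidate X: E = 62.40 GPa, ρ = 2220 kg/m³, cost = 8.000 $/kg
  candidate B: E = 3.813 GPa, ρ = 1310 kg/m³, cost = 99.21 $/kg
  candidate Q: E = 125.7 GPa, ρ = 7200 kg/m³, cost = 0.9700 $/kg
  candidate Z: M = 28.4 MN·m per $
  candidate Q: M = 18.0 MN·m per $
  candidate X: M = 3.51 MN·m per $
  candidate J: M = 0.917 MN·m per $
  candidate B: M = 0.0293 MN·m per $
Candidate Z has the largest M.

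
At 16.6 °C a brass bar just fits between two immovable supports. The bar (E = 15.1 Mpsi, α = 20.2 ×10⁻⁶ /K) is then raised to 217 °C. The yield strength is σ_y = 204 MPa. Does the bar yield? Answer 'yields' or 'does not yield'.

yields

E = 15.1 Mpsi = 104.1 GPa.
ΔT = 200.4 K. Constrained thermal stress σ = E·α·ΔT = 104.1×10³ MPa × 20.2×10⁻⁶ × 200.4 = 421 MPa (compressive).
Compare to σ_y = 204 MPa: σ ≥ σ_y, so it yields.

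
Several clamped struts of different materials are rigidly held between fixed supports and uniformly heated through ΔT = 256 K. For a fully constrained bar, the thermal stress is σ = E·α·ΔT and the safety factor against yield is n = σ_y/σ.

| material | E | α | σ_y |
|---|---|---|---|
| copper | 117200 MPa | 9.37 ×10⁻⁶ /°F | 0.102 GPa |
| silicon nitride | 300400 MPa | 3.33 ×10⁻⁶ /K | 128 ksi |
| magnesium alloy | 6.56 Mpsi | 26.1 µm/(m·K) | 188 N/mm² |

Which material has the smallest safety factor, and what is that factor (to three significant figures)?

copper, n = 0.202

Per material, after unit conversion:
  copper: E = 117.2, α = 16.9, σ_y = 102.0 → σ = 506 MPa, n = 0.202
  silicon nitride: E = 300.4, α = 3.33, σ_y = 882.5 → σ = 256 MPa, n = 3.45
  magnesium alloy: E = 45.23, α = 26.1, σ_y = 188.0 → σ = 302 MPa, n = 0.622
The minimum is copper at n = 0.202.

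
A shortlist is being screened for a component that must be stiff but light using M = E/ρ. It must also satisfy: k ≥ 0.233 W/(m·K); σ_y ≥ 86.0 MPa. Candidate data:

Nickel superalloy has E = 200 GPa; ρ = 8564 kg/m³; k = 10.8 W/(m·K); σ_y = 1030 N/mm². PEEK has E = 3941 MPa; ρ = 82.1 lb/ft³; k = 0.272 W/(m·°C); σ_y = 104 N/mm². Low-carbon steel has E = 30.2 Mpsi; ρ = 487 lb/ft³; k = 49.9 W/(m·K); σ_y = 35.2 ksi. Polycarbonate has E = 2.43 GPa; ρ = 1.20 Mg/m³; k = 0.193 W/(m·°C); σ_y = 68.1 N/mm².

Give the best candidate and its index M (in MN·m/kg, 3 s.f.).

Screen on constraints: k ≥ 0.233 W/(m·K); σ_y ≥ 86.0 MPa. Survivors: nickel superalloy, PEEK, low-carbon steel.
In SI units:
  nickel superalloy: E = 200.0 GPa, ρ = 8564 kg/m³
  PEEK: E = 3.941 GPa, ρ = 1315 kg/m³
  low-carbon steel: E = 208.2 GPa, ρ = 7801 kg/m³
  low-carbon steel: M = 26.7 MN·m/kg
  nickel superalloy: M = 23.4 MN·m/kg
  PEEK: M = 3.00 MN·m/kg
Highest index: low-carbon steel.

low-carbon steel, M = 26.7 MN·m/kg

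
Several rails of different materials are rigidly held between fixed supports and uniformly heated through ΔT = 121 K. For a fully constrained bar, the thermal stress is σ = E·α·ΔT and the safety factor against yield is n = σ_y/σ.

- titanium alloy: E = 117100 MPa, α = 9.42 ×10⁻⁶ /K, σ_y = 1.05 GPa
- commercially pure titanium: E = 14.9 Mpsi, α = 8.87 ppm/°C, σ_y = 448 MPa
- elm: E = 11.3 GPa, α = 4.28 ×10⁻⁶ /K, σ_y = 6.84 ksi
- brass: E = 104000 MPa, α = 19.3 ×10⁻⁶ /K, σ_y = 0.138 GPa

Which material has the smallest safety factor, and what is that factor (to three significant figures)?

brass, n = 0.568

Converting E to GPa, α to ×10⁻⁶/K, σ_y to MPa, then σ and n for each:
  titanium alloy: E = 117.1, α = 9.42, σ_y = 1050 → σ = 133 MPa, n = 7.87
  commercially pure titanium: E = 102.7, α = 8.87, σ_y = 448.0 → σ = 110 MPa, n = 4.06
  elm: E = 11.30, α = 4.28, σ_y = 47.16 → σ = 5.85 MPa, n = 8.06
  brass: E = 104.0, α = 19.3, σ_y = 138.0 → σ = 243 MPa, n = 0.568
Smallest n: brass with n = 0.568.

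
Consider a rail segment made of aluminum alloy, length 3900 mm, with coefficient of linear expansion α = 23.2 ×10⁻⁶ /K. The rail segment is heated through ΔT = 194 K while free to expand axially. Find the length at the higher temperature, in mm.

ΔL = α·L₀·ΔT = 23.2×10⁻⁶ × 3900 mm × 194.0 K = 17.6 mm.
L = L₀ + ΔL = 3900 + 17.6 = 3917.6 mm.

3917.6 mm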